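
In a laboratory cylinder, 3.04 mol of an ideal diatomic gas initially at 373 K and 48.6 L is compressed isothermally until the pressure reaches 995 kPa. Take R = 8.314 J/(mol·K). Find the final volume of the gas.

P₁ = nRT₁/V₁ = 3.04×8.314×373/48.6 = 194 kPa.
Isothermal: T stays 373 K; PV = const ⇒ V₂ = 9.47 L, P₂ = 995 kPa.

9.47 L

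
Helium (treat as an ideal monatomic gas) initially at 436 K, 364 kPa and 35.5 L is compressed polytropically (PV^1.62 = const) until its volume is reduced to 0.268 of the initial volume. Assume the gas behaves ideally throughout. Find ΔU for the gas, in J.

n = P₁V₁/(RT₁) = 364×35.5/(8.314×436) = 3.56 mol.
Polytropic n=1.62: T₂ = T₁(V₁/V₂)^(n−1) = 436×(3.73)^0.62 = 986 K; P₂ = P₁(V₁/V₂)^n = 3070 kPa.
For an ideal gas ΔU = nCvΔT with Cv = (3/2)R = 12.5 J/(mol·K).
ΔU = 3.56×12.5×(986−436) = 24500 J.

24500 J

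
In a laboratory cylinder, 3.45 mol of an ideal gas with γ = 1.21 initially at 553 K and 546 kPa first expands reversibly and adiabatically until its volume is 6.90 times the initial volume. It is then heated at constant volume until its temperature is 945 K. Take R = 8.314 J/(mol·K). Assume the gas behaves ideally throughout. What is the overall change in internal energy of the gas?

53500 J

V₁ = nRT₁/P₁ = 3.45×8.314×553/546 = 29.1 L.
Step 1 — Adiabatic: TV^(γ−1) = const ⇒ T₂ = 553×(0.145)^0.210 = 369 K; PV^γ = const ⇒ P₂ = 52.7 kPa.
ΔU = nCvΔT = 3.45×39.6×(369−553) = -25200 J.
Q = 0 for an adiabatic process, so W = −ΔU = 25200 J.
State after step 1: P = 52.7 kPa, V = 200 L, T = 369 K.
Step 2 — Isochoric: V stays 200 L; P/T = const ⇒ T₂ = 945 K, P₂ = 135 kPa.
W = 0 (no volume change).
ΔU = nCvΔT = 3.45×39.6×(945−369) = 78700 J.
Q = ΔU = 78700 J.
Net over both steps: W = 25200 J, Q = 78700 J, ΔU = 53500 J.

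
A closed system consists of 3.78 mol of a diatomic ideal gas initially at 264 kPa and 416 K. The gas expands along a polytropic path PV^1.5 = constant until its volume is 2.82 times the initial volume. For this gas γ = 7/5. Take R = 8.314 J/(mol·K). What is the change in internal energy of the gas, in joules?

-13200 J

V₁ = nRT₁/P₁ = 3.78×8.314×416/264 = 49.5 L.
Polytropic n=1.5: T₂ = T₁(V₁/V₂)^(n−1) = 416×(0.355)^0.50 = 248 K; P₂ = P₁(V₁/V₂)^n = 55.7 kPa.
For an ideal gas ΔU = nCvΔT with Cv = (5/2)R = 20.8 J/(mol·K).
ΔU = 3.78×20.8×(248−416) = -13200 J.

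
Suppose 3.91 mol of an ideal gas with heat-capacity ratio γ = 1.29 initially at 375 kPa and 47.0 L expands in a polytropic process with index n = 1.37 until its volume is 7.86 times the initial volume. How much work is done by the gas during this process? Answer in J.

25400 J

T₁ = P₁V₁/(nR) = 375×47.0/(3.91×8.314) = 542 K.
Polytropic n=1.37: T₂ = T₁(V₁/V₂)^(n−1) = 542×(0.127)^0.37 = 253 K; P₂ = P₁(V₁/V₂)^n = 22.2 kPa.
W = (P₁V₁−P₂V₂)/(n−1) = (375×47.0−22.2×369)/0.37 = 25400 J.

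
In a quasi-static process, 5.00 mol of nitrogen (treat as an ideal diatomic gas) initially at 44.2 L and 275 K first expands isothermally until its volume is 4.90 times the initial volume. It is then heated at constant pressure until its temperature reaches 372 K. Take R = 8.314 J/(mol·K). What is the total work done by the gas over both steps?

P₁ = nRT₁/V₁ = 5.00×8.314×275/44.2 = 259 kPa.
Step 1 — Isothermal: T stays 275 K; PV = const ⇒ V₂ = 217 L, P₂ = 52.8 kPa.
ΔU = 0 (ideal gas, T constant).
W = nRT ln(V₂/V₁) = 5.00×8.314×275×ln(4.90) = 18200 J.
Q = ΔU + W = 18200 J.
State after step 1: P = 52.8 kPa, V = 217 L, T = 275 K.
Step 2 — Isobaric: P stays 52.8 kPa; V/T = const ⇒ T₂ = 372 K, V₂ = 293 L.
W = PΔV = 52.8×(293−217) kPa·L = 4030 J.
ΔU = nCvΔT = 5.00×20.8×(372−275) = 10100 J.
Q = ΔU + W = nCpΔT = 14100 J.
Net over both steps: W = 22200 J, Q = 32300 J, ΔU = 10100 J.

22200 J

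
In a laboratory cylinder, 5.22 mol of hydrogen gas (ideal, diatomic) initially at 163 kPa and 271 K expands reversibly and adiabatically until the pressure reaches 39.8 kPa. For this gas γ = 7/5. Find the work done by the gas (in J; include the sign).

9750 J

V₁ = nRT₁/P₁ = 5.22×8.314×271/163 = 72.2 L.
Adiabatic: T₂/T₁ = (P₂/P₁)^((γ−1)/γ) ⇒ T₂ = 271×(0.244)^0.286 = 181 K; V₂ = 198 L.
ΔU = nCvΔT = 5.22×20.8×(181−271) = -9750 J.
Q = 0 for an adiabatic process, so W = −ΔU = 9750 J.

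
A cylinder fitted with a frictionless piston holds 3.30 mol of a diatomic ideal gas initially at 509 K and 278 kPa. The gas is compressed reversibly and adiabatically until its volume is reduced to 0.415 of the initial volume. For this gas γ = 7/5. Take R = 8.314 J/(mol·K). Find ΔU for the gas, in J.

14700 J

V₁ = nRT₁/P₁ = 3.30×8.314×509/278 = 50.2 L.
Adiabatic: TV^(γ−1) = const ⇒ T₂ = 509×(2.41)^0.400 = 724 K; PV^γ = const ⇒ P₂ = 952 kPa.
For an ideal gas ΔU = nCvΔT with Cv = (5/2)R = 20.8 J/(mol·K).
ΔU = 3.30×20.8×(724−509) = 14700 J.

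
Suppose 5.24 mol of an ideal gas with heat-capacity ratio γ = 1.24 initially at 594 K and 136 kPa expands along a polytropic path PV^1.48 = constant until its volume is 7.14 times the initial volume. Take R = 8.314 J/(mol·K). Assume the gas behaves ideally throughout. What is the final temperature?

V₁ = nRT₁/P₁ = 5.24×8.314×594/136 = 190 L.
Polytropic n=1.48: T₂ = T₁(V₁/V₂)^(n−1) = 594×(0.140)^0.48 = 231 K; P₂ = P₁(V₁/V₂)^n = 7.41 kPa.

231 K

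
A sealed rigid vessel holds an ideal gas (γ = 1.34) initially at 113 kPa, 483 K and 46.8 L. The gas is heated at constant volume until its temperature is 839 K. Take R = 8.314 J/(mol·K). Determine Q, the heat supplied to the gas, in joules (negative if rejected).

11500 J

n = P₁V₁/(RT₁) = 113×46.8/(8.314×483) = 1.32 mol.
Isochoric: V stays 46.8 L; P/T = const ⇒ T₂ = 839 K, P₂ = 196 kPa.
W = 0 (no volume change).
ΔU = nCvΔT = 1.32×24.5×(839−483) = 11500 J.
Q = ΔU = 11500 J.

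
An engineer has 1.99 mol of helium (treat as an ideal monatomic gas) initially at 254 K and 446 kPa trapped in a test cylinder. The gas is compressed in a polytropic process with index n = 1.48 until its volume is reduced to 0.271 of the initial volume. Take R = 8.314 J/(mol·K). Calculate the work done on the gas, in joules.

7630 J

V₁ = nRT₁/P₁ = 1.99×8.314×254/446 = 9.42 L.
Polytropic n=1.48: T₂ = T₁(V₁/V₂)^(n−1) = 254×(3.69)^0.48 = 475 K; P₂ = P₁(V₁/V₂)^n = 3080 kPa.
W = (P₁V₁−P₂V₂)/(n−1) = (446×9.42−3080×2.55)/0.48 = -7630 J.
Work done on the gas = −W_by = 7630 J.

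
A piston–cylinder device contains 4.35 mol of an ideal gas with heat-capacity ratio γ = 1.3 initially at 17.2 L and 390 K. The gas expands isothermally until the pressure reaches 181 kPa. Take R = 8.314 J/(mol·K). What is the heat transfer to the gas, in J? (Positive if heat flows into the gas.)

P₁ = nRT₁/V₁ = 4.35×8.314×390/17.2 = 820 kPa.
Isothermal: T stays 390 K; PV = const ⇒ V₂ = 77.9 L, P₂ = 181 kPa.
ΔU = 0 (ideal gas, T constant).
W = nRT ln(V₂/V₁) = 4.35×8.314×390×ln(4.53) = 21300 J.
Q = ΔU + W = 21300 J.

21300 J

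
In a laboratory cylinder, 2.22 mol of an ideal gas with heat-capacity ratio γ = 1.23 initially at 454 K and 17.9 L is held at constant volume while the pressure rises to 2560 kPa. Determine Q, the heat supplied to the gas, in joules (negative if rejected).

P₁ = nRT₁/V₁ = 2.22×8.314×454/17.9 = 468 kPa.
Isochoric: V stays 17.9 L; P/T = const ⇒ T₂ = 2480 K, P₂ = 2560 kPa.
W = 0 (no volume change).
ΔU = nCvΔT = 2.22×36.1×(2480−454) = 163000 J.
Q = ΔU = 163000 J.

163000 J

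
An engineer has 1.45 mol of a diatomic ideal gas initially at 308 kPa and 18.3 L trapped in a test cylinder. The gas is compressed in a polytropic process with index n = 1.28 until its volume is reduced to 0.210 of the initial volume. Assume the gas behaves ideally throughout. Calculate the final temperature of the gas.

724 K

T₁ = P₁V₁/(nR) = 308×18.3/(1.45×8.314) = 468 K.
Polytropic n=1.28: T₂ = T₁(V₁/V₂)^(n−1) = 468×(4.76)^0.28 = 724 K; P₂ = P₁(V₁/V₂)^n = 2270 kPa.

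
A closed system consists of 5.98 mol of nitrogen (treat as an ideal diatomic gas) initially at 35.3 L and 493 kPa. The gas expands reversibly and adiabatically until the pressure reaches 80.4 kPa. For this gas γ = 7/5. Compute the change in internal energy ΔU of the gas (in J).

-17600 J

T₁ = P₁V₁/(nR) = 493×35.3/(5.98×8.314) = 350 K.
Adiabatic: T₂/T₁ = (P₂/P₁)^((γ−1)/γ) ⇒ T₂ = 350×(0.163)^0.286 = 208 K; V₂ = 129 L.
For an ideal gas ΔU = nCvΔT with Cv = (5/2)R = 20.8 J/(mol·K).
ΔU = 5.98×20.8×(208−350) = -17600 J.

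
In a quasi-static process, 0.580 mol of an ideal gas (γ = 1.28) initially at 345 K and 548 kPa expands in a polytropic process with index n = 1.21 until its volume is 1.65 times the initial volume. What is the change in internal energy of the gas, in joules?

-593 J

V₁ = nRT₁/P₁ = 0.580×8.314×345/548 = 3.04 L.
Polytropic n=1.21: T₂ = T₁(V₁/V₂)^(n−1) = 345×(0.606)^0.21 = 311 K; P₂ = P₁(V₁/V₂)^n = 299 kPa.
For an ideal gas ΔU = nCvΔT with Cv = R/(γ−1) = 29.7 J/(mol·K).
ΔU = 0.580×29.7×(311−345) = -593 J.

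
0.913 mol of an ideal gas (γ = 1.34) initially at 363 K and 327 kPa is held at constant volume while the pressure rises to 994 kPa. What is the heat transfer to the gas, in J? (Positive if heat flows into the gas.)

V₁ = nRT₁/P₁ = 0.913×8.314×363/327 = 8.43 L.
Isochoric: V stays 8.43 L; P/T = const ⇒ T₂ = 1100 K, P₂ = 994 kPa.
W = 0 (no volume change).
ΔU = nCvΔT = 0.913×24.5×(1100−363) = 16500 J.
Q = ΔU = 16500 J.

16500 J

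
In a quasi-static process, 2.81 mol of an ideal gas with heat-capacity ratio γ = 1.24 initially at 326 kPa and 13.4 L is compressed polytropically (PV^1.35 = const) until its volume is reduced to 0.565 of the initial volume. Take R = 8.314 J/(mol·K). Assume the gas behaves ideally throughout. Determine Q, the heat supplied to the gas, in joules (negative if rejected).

1270 J

T₁ = P₁V₁/(nR) = 326×13.4/(2.81×8.314) = 187 K.
Polytropic n=1.35: T₂ = T₁(V₁/V₂)^(n−1) = 187×(1.77)^0.35 = 228 K; P₂ = P₁(V₁/V₂)^n = 705 kPa.
W = (P₁V₁−P₂V₂)/(n−1) = (326×13.4−705×7.57)/0.35 = -2760 J.
ΔU = nCvΔT = 2.81×34.6×(228−187) = 4030 J.
Q = ΔU + W = 1270 J.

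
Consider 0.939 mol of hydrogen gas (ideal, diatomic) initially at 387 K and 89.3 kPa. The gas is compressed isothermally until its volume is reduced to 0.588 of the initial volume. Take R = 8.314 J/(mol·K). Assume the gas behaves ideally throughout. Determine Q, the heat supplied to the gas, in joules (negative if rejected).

-1600 J

V₁ = nRT₁/P₁ = 0.939×8.314×387/89.3 = 33.8 L.
Isothermal: T stays 387 K; PV = const ⇒ V₂ = 19.9 L, P₂ = 152 kPa.
ΔU = 0 (ideal gas, T constant).
W = nRT ln(V₂/V₁) = 0.939×8.314×387×ln(0.588) = -1600 J.
Q = ΔU + W = -1600 J.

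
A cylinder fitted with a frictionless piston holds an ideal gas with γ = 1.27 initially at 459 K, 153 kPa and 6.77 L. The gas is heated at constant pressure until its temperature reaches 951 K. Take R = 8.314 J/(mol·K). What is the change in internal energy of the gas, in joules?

4110 J

n = P₁V₁/(RT₁) = 153×6.77/(8.314×459) = 0.271 mol.
Isobaric: P stays 153 kPa; V/T = const ⇒ T₂ = 951 K, V₂ = 14.0 L.
For an ideal gas ΔU = nCvΔT with Cv = R/(γ−1) = 30.8 J/(mol·K).
ΔU = 0.271×30.8×(951−459) = 4110 J.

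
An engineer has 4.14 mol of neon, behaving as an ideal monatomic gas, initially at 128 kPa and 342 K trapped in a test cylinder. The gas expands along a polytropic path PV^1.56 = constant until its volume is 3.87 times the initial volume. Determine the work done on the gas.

V₁ = nRT₁/P₁ = 4.14×8.314×342/128 = 92.0 L.
Polytropic n=1.56: T₂ = T₁(V₁/V₂)^(n−1) = 342×(0.258)^0.56 = 160 K; P₂ = P₁(V₁/V₂)^n = 15.5 kPa.
W = (P₁V₁−P₂V₂)/(n−1) = (128×92.0−15.5×356)/0.56 = 11200 J.
Work done on the gas = −W_by = -11200 J.

-11200 J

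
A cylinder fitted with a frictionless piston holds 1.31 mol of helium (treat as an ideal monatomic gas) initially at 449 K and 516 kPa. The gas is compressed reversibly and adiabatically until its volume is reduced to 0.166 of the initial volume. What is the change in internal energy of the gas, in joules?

17000 J

V₁ = nRT₁/P₁ = 1.31×8.314×449/516 = 9.48 L.
Adiabatic: TV^(γ−1) = const ⇒ T₂ = 449×(6.02)^0.667 = 1490 K; PV^γ = const ⇒ P₂ = 10300 kPa.
For an ideal gas ΔU = nCvΔT with Cv = (3/2)R = 12.5 J/(mol·K).
ΔU = 1.31×12.5×(1490−449) = 17000 J.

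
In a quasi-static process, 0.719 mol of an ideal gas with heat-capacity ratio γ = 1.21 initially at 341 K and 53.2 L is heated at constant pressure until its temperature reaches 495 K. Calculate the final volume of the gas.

77.2 L

P₁ = nRT₁/V₁ = 0.719×8.314×341/53.2 = 38.3 kPa.
Isobaric: P stays 38.3 kPa; V/T = const ⇒ T₂ = 495 K, V₂ = 77.2 L.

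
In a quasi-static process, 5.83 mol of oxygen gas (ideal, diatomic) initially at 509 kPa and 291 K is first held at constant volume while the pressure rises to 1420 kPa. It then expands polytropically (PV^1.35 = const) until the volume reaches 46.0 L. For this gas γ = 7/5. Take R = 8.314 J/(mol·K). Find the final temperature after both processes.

680 K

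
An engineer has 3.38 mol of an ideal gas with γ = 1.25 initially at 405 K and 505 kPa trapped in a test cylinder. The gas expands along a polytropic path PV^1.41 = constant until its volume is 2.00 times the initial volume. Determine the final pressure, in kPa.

V₁ = nRT₁/P₁ = 3.38×8.314×405/505 = 22.5 L.
Polytropic n=1.41: T₂ = T₁(V₁/V₂)^(n−1) = 405×(0.500)^0.41 = 305 K; P₂ = P₁(V₁/V₂)^n = 190 kPa.

190 kPa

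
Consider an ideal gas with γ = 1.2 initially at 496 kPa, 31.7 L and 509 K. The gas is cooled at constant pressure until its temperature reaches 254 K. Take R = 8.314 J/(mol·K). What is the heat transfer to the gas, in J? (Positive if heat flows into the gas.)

-47300 J

n = P₁V₁/(RT₁) = 496×31.7/(8.314×509) = 3.72 mol.
Isobaric: P stays 496 kPa; V/T = const ⇒ T₂ = 254 K, V₂ = 15.8 L.
W = PΔV = 496×(15.8−31.7) kPa·L = -7880 J.
ΔU = nCvΔT = 3.72×41.6×(254−509) = -39400 J.
Q = ΔU + W = nCpΔT = -47300 J.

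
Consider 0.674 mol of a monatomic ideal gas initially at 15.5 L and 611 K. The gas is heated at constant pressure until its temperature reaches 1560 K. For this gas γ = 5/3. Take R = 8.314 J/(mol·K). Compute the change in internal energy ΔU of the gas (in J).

P₁ = nRT₁/V₁ = 0.674×8.314×611/15.5 = 221 kPa.
Isobaric: P stays 221 kPa; V/T = const ⇒ T₂ = 1560 K, V₂ = 39.6 L.
For an ideal gas ΔU = nCvΔT with Cv = (3/2)R = 12.5 J/(mol·K).
ΔU = 0.674×12.5×(1560−611) = 7980 J.

7980 J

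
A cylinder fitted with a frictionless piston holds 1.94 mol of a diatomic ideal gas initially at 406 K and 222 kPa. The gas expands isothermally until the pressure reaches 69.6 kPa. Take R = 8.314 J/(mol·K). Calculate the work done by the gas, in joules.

7600 J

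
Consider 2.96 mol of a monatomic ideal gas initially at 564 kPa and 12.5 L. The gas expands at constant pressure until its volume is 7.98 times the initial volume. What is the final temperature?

2290 K

T₁ = P₁V₁/(nR) = 564×12.5/(2.96×8.314) = 286 K.
Isobaric: P stays 564 kPa; V/T = const ⇒ T₂ = 2290 K, V₂ = 99.8 L.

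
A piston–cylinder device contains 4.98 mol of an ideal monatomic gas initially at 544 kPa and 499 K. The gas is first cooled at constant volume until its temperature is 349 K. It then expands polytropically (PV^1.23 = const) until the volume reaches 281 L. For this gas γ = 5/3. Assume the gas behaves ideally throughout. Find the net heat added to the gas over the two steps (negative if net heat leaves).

V₁ = nRT₁/P₁ = 4.98×8.314×499/544 = 38.0 L.
Step 1 — Isochoric: V stays 38.0 L; P/T = const ⇒ T₂ = 349 K, P₂ = 380 kPa.
W = 0 (no volume change).
ΔU = nCvΔT = 4.98×12.5×(349−499) = -9320 J.
Q = ΔU = -9320 J.
State after step 1: P = 380 kPa, V = 38.0 L, T = 349 K.
Step 2 — Polytropic n=1.23: T₂ = T₁(V₁/V₂)^(n−1) = 349×(0.135)^0.23 = 220 K; P₂ = P₁(V₁/V₂)^n = 32.5 kPa.
W = (P₁V₁−P₂V₂)/(n−1) = (380×38.0−32.5×281)/0.23 = 23200 J.
ΔU = nCvΔT = 4.98×12.5×(220−349) = -8000 J.
Q = ΔU + W = 15200 J.
Net over both steps: W = 23200 J, Q = 5870 J, ΔU = -17300 J.

5870 J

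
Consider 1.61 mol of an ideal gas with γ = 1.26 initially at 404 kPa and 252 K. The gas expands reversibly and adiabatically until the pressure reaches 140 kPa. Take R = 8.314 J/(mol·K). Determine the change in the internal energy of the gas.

-2550 J

V₁ = nRT₁/P₁ = 1.61×8.314×252/404 = 8.35 L.
Adiabatic: T₂/T₁ = (P₂/P₁)^((γ−1)/γ) ⇒ T₂ = 252×(0.347)^0.206 = 203 K; V₂ = 19.4 L.
For an ideal gas ΔU = nCvΔT with Cv = R/(γ−1) = 32.0 J/(mol·K).
ΔU = 1.61×32.0×(203−252) = -2550 J.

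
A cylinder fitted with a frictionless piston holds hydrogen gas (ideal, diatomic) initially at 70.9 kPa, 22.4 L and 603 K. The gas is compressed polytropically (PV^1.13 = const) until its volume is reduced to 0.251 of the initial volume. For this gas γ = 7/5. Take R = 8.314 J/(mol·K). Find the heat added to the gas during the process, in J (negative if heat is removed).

-1620 J

n = P₁V₁/(RT₁) = 70.9×22.4/(8.314×603) = 0.317 mol.
Polytropic n=1.13: T₂ = T₁(V₁/V₂)^(n−1) = 603×(3.98)^0.13 = 722 K; P₂ = P₁(V₁/V₂)^n = 338 kPa.
W = (P₁V₁−P₂V₂)/(n−1) = (70.9×22.4−338×5.62)/0.13 = -2400 J.
ΔU = nCvΔT = 0.317×20.8×(722−603) = 782 J.
Q = ΔU + W = -1620 J.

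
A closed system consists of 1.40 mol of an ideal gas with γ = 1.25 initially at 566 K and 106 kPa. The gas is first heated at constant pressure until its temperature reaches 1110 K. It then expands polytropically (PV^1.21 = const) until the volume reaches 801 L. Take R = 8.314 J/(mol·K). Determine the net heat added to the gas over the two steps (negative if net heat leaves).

V₁ = nRT₁/P₁ = 1.40×8.314×566/106 = 62.2 L.
Step 1 — Isobaric: P stays 106 kPa; V/T = const ⇒ T₂ = 1110 K, V₂ = 122 L.
W = PΔV = 106×(122−62.2) kPa·L = 6330 J.
ΔU = nCvΔT = 1.40×33.3×(1110−566) = 25300 J.
Q = ΔU + W = nCpΔT = 31700 J.
State after step 1: P = 106 kPa, V = 122 L, T = 1110 K.
Step 2 — Polytropic n=1.21: T₂ = T₁(V₁/V₂)^(n−1) = 1110×(0.152)^0.21 = 747 K; P₂ = P₁(V₁/V₂)^n = 10.9 kPa.
W = (P₁V₁−P₂V₂)/(n−1) = (106×122−10.9×801)/0.21 = 20100 J.
ΔU = nCvΔT = 1.40×33.3×(747−1110) = -16900 J.
Q = ΔU + W = 3210 J.
Net over both steps: W = 26400 J, Q = 34900 J, ΔU = 8450 J.

34900 J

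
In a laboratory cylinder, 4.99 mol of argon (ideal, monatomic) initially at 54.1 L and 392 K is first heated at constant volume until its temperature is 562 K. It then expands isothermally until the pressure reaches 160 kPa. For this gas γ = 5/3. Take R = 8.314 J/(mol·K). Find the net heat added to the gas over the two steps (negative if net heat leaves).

P₁ = nRT₁/V₁ = 4.99×8.314×392/54.1 = 301 kPa.
Step 1 — Isochoric: V stays 54.1 L; P/T = const ⇒ T₂ = 562 K, P₂ = 431 kPa.
W = 0 (no volume change).
ΔU = nCvΔT = 4.99×12.5×(562−392) = 10600 J.
Q = ΔU = 10600 J.
State after step 1: P = 431 kPa, V = 54.1 L, T = 562 K.
Step 2 — Isothermal: T stays 562 K; PV = const ⇒ V₂ = 146 L, P₂ = 160 kPa.
ΔU = 0 (ideal gas, T constant).
W = nRT ln(V₂/V₁) = 4.99×8.314×562×ln(2.69) = 23100 J.
Q = ΔU + W = 23100 J.
Net over both steps: W = 23100 J, Q = 33700 J, ΔU = 10600 J.

33700 J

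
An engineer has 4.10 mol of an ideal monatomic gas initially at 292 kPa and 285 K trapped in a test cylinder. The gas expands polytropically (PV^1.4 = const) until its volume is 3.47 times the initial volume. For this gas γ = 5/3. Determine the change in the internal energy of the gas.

V₁ = nRT₁/P₁ = 4.10×8.314×285/292 = 33.3 L.
Polytropic n=1.4: T₂ = T₁(V₁/V₂)^(n−1) = 285×(0.288)^0.40 = 173 K; P₂ = P₁(V₁/V₂)^n = 51.2 kPa.
For an ideal gas ΔU = nCvΔT with Cv = (3/2)R = 12.5 J/(mol·K).
ΔU = 4.10×12.5×(173−285) = -5710 J.

-5710 J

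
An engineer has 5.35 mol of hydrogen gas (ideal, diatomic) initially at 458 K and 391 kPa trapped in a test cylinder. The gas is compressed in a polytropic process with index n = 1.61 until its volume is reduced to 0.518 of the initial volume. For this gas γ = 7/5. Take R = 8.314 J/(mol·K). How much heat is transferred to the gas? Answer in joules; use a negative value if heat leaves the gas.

8660 J

V₁ = nRT₁/P₁ = 5.35×8.314×458/391 = 52.1 L.
Polytropic n=1.61: T₂ = T₁(V₁/V₂)^(n−1) = 458×(1.93)^0.61 = 684 K; P₂ = P₁(V₁/V₂)^n = 1130 kPa.
W = (P₁V₁−P₂V₂)/(n−1) = (391×52.1−1130×27.0)/0.61 = -16500 J.
ΔU = nCvΔT = 5.35×20.8×(684−458) = 25100 J.
Q = ΔU + W = 8660 J.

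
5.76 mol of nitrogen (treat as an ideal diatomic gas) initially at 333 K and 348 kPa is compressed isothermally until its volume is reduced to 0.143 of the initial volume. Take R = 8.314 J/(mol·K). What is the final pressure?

2430 kPa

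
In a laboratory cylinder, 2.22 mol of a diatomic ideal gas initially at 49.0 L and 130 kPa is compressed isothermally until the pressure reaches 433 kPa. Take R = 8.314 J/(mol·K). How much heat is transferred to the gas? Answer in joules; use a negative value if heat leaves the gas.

T₁ = P₁V₁/(nR) = 130×49.0/(2.22×8.314) = 345 K.
Isothermal: T stays 345 K; PV = const ⇒ V₂ = 14.7 L, P₂ = 433 kPa.
ΔU = 0 (ideal gas, T constant).
W = nRT ln(V₂/V₁) = 2.22×8.314×345×ln(0.300) = -7660 J.
Q = ΔU + W = -7660 J.

-7660 J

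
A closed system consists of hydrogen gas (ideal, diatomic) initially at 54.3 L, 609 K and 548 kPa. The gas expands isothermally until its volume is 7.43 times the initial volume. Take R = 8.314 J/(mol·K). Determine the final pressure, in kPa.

73.8 kPa

Isothermal: T stays 609 K; PV = const ⇒ V₂ = 403 L, P₂ = 73.8 kPa.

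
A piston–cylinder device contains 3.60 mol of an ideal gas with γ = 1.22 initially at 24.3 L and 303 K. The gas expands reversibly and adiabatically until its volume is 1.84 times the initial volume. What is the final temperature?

265 K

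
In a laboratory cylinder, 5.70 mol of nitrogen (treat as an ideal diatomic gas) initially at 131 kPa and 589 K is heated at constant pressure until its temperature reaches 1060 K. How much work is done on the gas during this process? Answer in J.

V₁ = nRT₁/P₁ = 5.70×8.314×589/131 = 213 L.
Isobaric: P stays 131 kPa; V/T = const ⇒ T₂ = 1060 K, V₂ = 383 L.
W = PΔV = 131×(383−213) kPa·L = 22300 J.
Work done on the gas = −W_by = -22300 J.

-22300 J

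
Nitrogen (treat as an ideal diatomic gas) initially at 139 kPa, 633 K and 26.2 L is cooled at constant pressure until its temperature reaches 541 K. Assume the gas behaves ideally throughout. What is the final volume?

22.4 L

Isobaric: P stays 139 kPa; V/T = const ⇒ T₂ = 541 K, V₂ = 22.4 L.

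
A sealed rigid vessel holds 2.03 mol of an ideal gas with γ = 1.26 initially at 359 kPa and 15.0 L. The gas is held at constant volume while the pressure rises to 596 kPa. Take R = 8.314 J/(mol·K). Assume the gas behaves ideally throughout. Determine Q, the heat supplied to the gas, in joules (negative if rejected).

13700 J

T₁ = P₁V₁/(nR) = 359×15.0/(2.03×8.314) = 319 K.
Isochoric: V stays 15.0 L; P/T = const ⇒ T₂ = 530 K, P₂ = 596 kPa.
W = 0 (no volume change).
ΔU = nCvΔT = 2.03×32.0×(530−319) = 13700 J.
Q = ΔU = 13700 J.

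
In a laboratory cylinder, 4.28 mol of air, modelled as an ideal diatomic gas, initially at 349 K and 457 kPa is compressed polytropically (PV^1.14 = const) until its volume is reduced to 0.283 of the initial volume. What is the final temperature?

V₁ = nRT₁/P₁ = 4.28×8.314×349/457 = 27.2 L.
Polytropic n=1.14: T₂ = T₁(V₁/V₂)^(n−1) = 349×(3.53)^0.14 = 416 K; P₂ = P₁(V₁/V₂)^n = 1930 kPa.

416 K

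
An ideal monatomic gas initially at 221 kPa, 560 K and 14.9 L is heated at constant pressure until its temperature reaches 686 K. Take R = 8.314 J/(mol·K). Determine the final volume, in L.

Isobaric: P stays 221 kPa; V/T = const ⇒ T₂ = 686 K, V₂ = 18.3 L.

18.3 L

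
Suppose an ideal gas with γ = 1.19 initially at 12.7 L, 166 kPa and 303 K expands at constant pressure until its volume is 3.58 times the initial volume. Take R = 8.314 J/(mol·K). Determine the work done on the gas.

n = P₁V₁/(RT₁) = 166×12.7/(8.314×303) = 0.837 mol.
Isobaric: P stays 166 kPa; V/T = const ⇒ T₂ = 1080 K, V₂ = 45.5 L.
W = PΔV = 166×(45.5−12.7) kPa·L = 5440 J.
Work done on the gas = −W_by = -5440 J.

-5440 J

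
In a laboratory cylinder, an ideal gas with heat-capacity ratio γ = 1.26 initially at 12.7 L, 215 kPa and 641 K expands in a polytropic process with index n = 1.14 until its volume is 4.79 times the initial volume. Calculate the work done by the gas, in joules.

n = P₁V₁/(RT₁) = 215×12.7/(8.314×641) = 0.512 mol.
Polytropic n=1.14: T₂ = T₁(V₁/V₂)^(n−1) = 641×(0.209)^0.14 = 515 K; P₂ = P₁(V₁/V₂)^n = 36.0 kPa.
W = (P₁V₁−P₂V₂)/(n−1) = (215×12.7−36.0×60.8)/0.14 = 3840 J.

3840 J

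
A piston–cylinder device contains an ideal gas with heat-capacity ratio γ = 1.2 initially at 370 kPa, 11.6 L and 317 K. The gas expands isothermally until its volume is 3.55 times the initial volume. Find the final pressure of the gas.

104 kPa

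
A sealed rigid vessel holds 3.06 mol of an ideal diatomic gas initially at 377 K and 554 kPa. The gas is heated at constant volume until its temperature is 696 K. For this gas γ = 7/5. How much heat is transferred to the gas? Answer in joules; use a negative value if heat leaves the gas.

V₁ = nRT₁/P₁ = 3.06×8.314×377/554 = 17.3 L.
Isochoric: V stays 17.3 L; P/T = const ⇒ T₂ = 696 K, P₂ = 1020 kPa.
W = 0 (no volume change).
ΔU = nCvΔT = 3.06×20.8×(696−377) = 20300 J.
Q = ΔU = 20300 J.

20300 J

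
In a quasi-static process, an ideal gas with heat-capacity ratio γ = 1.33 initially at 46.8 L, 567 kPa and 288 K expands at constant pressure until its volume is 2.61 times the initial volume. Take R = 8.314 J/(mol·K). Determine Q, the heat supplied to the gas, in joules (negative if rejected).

n = P₁V₁/(RT₁) = 567×46.8/(8.314×288) = 11.1 mol.
Isobaric: P stays 567 kPa; V/T = const ⇒ T₂ = 752 K, V₂ = 122 L.
W = PΔV = 567×(122−46.8) kPa·L = 42700 J.
ΔU = nCvΔT = 11.1×25.2×(752−288) = 129000 J.
Q = ΔU + W = nCpΔT = 172000 J.

172000 J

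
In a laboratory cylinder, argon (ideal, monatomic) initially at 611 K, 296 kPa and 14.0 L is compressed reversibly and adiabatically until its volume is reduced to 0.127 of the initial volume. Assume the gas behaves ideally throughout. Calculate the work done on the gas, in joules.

18400 J

n = P₁V₁/(RT₁) = 296×14.0/(8.314×611) = 0.816 mol.
Adiabatic: TV^(γ−1) = const ⇒ T₂ = 611×(7.87)^0.667 = 2420 K; PV^γ = const ⇒ P₂ = 9220 kPa.
ΔU = nCvΔT = 0.816×12.5×(2420−611) = 18400 J.
Q = 0 for an adiabatic process, so W = −ΔU = -18400 J.
Work done on the gas = −W_by = 18400 J.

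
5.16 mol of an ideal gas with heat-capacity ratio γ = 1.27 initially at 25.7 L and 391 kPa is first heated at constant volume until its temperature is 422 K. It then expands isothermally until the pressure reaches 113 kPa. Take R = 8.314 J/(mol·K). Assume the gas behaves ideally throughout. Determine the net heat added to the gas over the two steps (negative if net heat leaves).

T₁ = P₁V₁/(nR) = 391×25.7/(5.16×8.314) = 234 K.
Step 1 — Isochoric: V stays 25.7 L; P/T = const ⇒ T₂ = 422 K, P₂ = 704 kPa.
W = 0 (no volume change).
ΔU = nCvΔT = 5.16×30.8×(422−234) = 29800 J.
Q = ΔU = 29800 J.
State after step 1: P = 704 kPa, V = 25.7 L, T = 422 K.
Step 2 — Isothermal: T stays 422 K; PV = const ⇒ V₂ = 160 L, P₂ = 113 kPa.
ΔU = 0 (ideal gas, T constant).
W = nRT ln(V₂/V₁) = 5.16×8.314×422×ln(6.23) = 33100 J.
Q = ΔU + W = 33100 J.
Net over both steps: W = 33100 J, Q = 63000 J, ΔU = 29800 J.

63000 J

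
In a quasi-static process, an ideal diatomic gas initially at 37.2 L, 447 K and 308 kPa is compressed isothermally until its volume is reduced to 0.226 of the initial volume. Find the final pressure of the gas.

Isothermal: T stays 447 K; PV = const ⇒ V₂ = 8.41 L, P₂ = 1360 kPa.

1360 kPa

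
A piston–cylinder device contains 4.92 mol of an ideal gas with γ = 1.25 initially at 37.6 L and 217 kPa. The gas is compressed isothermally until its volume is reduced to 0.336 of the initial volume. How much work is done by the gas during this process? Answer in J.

T₁ = P₁V₁/(nR) = 217×37.6/(4.92×8.314) = 199 K.
Isothermal: T stays 199 K; PV = const ⇒ V₂ = 12.6 L, P₂ = 646 kPa.
W = nRT ln(V₂/V₁) = 4.92×8.314×199×ln(0.336) = -8900 J.

-8900 J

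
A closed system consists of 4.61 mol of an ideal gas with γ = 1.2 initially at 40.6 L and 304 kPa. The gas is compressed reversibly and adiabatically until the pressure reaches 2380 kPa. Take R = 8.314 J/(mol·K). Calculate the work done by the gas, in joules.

-25200 J

T₁ = P₁V₁/(nR) = 304×40.6/(4.61×8.314) = 322 K.
Adiabatic: T₂/T₁ = (P₂/P₁)^((γ−1)/γ) ⇒ T₂ = 322×(7.83)^0.167 = 454 K; V₂ = 7.31 L.
ΔU = nCvΔT = 4.61×41.6×(454−322) = 25200 J.
Q = 0 for an adiabatic process, so W = −ΔU = -25200 J.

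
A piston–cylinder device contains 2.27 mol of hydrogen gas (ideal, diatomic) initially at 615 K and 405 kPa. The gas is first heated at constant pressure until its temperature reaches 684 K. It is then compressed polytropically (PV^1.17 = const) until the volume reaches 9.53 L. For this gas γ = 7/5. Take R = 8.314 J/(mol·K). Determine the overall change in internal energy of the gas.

V₁ = nRT₁/P₁ = 2.27×8.314×615/405 = 28.7 L.
Step 1 — Isobaric: P stays 405 kPa; V/T = const ⇒ T₂ = 684 K, V₂ = 31.9 L.
W = PΔV = 405×(31.9−28.7) kPa·L = 1300 J.
ΔU = nCvΔT = 2.27×20.8×(684−615) = 3260 J.
Q = ΔU + W = nCpΔT = 4560 J.
State after step 1: P = 405 kPa, V = 31.9 L, T = 684 K.
Step 2 — Polytropic n=1.17: T₂ = T₁(V₁/V₂)^(n−1) = 684×(3.34)^0.17 = 840 K; P₂ = P₁(V₁/V₂)^n = 1660 kPa.
W = (P₁V₁−P₂V₂)/(n−1) = (405×31.9−1660×9.53)/0.17 = -17300 J.
ΔU = nCvΔT = 2.27×20.8×(840−684) = 7350 J.
Q = ΔU + W = -9950 J.
Net over both steps: W = -16000 J, Q = -5390 J, ΔU = 10600 J.

10600 J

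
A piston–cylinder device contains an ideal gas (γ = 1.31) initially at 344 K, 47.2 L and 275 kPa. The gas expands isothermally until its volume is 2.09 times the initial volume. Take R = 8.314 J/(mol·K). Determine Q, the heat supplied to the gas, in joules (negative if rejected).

9570 J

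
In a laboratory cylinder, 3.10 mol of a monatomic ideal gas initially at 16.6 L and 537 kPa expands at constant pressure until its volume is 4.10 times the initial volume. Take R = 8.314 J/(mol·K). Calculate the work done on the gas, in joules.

T₁ = P₁V₁/(nR) = 537×16.6/(3.10×8.314) = 346 K.
Isobaric: P stays 537 kPa; V/T = const ⇒ T₂ = 1420 K, V₂ = 68.1 L.
W = PΔV = 537×(68.1−16.6) kPa·L = 27600 J.
Work done on the gas = −W_by = -27600 J.

-27600 J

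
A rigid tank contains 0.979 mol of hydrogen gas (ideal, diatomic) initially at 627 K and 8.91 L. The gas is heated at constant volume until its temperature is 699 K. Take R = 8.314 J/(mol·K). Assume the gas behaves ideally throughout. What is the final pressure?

P₁ = nRT₁/V₁ = 0.979×8.314×627/8.91 = 573 kPa.
Isochoric: V stays 8.91 L; P/T = const ⇒ T₂ = 699 K, P₂ = 639 kPa.

639 kPa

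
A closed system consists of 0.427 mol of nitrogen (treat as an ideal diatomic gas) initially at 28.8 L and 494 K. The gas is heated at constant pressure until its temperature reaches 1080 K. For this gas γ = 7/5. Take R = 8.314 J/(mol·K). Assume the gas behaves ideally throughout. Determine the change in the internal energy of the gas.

5200 J

P₁ = nRT₁/V₁ = 0.427×8.314×494/28.8 = 60.9 kPa.
Isobaric: P stays 60.9 kPa; V/T = const ⇒ T₂ = 1080 K, V₂ = 63.0 L.
For an ideal gas ΔU = nCvΔT with Cv = (5/2)R = 20.8 J/(mol·K).
ΔU = 0.427×20.8×(1080−494) = 5200 J.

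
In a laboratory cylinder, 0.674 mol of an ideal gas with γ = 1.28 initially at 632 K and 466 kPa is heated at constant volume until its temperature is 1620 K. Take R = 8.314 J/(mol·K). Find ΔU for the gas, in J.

V₁ = nRT₁/P₁ = 0.674×8.314×632/466 = 7.60 L.
Isochoric: V stays 7.60 L; P/T = const ⇒ T₂ = 1620 K, P₂ = 1190 kPa.
For an ideal gas ΔU = nCvΔT with Cv = R/(γ−1) = 29.7 J/(mol·K).
ΔU = 0.674×29.7×(1620−632) = 19800 J.

19800 J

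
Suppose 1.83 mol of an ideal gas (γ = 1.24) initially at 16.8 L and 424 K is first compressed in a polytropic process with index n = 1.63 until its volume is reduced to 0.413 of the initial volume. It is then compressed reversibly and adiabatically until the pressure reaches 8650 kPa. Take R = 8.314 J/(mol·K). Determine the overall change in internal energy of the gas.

38000 J

P₁ = nRT₁/V₁ = 1.83×8.314×424/16.8 = 384 kPa.
Step 1 — Polytropic n=1.63: T₂ = T₁(V₁/V₂)^(n−1) = 424×(2.42)^0.63 = 740 K; P₂ = P₁(V₁/V₂)^n = 1620 kPa.
W = (P₁V₁−P₂V₂)/(n−1) = (384×16.8−1620×6.94)/0.63 = -7630 J.
ΔU = nCvΔT = 1.83×34.6×(740−424) = 20000 J.
Q = ΔU + W = 12400 J.
State after step 1: P = 1620 kPa, V = 6.94 L, T = 740 K.
Step 2 — Adiabatic: T₂/T₁ = (P₂/P₁)^((γ−1)/γ) ⇒ T₂ = 740×(5.33)^0.194 = 1020 K; V₂ = 1.80 L.
ΔU = nCvΔT = 1.83×34.6×(1020−740) = 17900 J.
Q = 0 for an adiabatic process, so W = −ΔU = -17900 J.
Net over both steps: W = -25600 J, Q = 12400 J, ΔU = 38000 J.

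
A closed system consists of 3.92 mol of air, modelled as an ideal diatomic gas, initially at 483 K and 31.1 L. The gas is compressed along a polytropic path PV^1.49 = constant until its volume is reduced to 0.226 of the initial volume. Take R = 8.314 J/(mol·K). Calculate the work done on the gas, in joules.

34500 J

P₁ = nRT₁/V₁ = 3.92×8.314×483/31.1 = 506 kPa.
Polytropic n=1.49: T₂ = T₁(V₁/V₂)^(n−1) = 483×(4.42)^0.49 = 1000 K; P₂ = P₁(V₁/V₂)^n = 4640 kPa.
W = (P₁V₁−P₂V₂)/(n−1) = (506×31.1−4640×7.03)/0.49 = -34500 J.
Work done on the gas = −W_by = 34500 J.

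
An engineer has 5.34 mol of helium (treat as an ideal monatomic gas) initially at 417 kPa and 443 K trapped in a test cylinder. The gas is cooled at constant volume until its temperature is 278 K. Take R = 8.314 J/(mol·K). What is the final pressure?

V₁ = nRT₁/P₁ = 5.34×8.314×443/417 = 47.2 L.
Isochoric: V stays 47.2 L; P/T = const ⇒ T₂ = 278 K, P₂ = 262 kPa.

262 kPa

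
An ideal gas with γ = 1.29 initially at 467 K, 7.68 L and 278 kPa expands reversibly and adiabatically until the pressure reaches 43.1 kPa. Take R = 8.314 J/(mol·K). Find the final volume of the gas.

Adiabatic: T₂/T₁ = (P₂/P₁)^((γ−1)/γ) ⇒ T₂ = 467×(0.155)^0.225 = 307 K; V₂ = 32.6 L.

32.6 L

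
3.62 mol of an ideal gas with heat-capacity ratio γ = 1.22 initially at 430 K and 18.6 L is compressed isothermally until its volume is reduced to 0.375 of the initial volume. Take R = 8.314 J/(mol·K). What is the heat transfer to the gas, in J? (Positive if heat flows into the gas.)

-12700 J

P₁ = nRT₁/V₁ = 3.62×8.314×430/18.6 = 696 kPa.
Isothermal: T stays 430 K; PV = const ⇒ V₂ = 6.98 L, P₂ = 1860 kPa.
ΔU = 0 (ideal gas, T constant).
W = nRT ln(V₂/V₁) = 3.62×8.314×430×ln(0.375) = -12700 J.
Q = ΔU + W = -12700 J.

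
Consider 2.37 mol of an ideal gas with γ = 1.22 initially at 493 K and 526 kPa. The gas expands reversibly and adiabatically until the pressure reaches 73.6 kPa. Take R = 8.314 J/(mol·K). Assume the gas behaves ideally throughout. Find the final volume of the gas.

V₁ = nRT₁/P₁ = 2.37×8.314×493/526 = 18.5 L.
Adiabatic: T₂/T₁ = (P₂/P₁)^((γ−1)/γ) ⇒ T₂ = 493×(0.140)^0.180 = 346 K; V₂ = 92.6 L.

92.6 L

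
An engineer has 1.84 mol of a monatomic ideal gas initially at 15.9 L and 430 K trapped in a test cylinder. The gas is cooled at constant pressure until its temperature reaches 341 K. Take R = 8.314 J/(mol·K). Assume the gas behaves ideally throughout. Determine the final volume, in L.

P₁ = nRT₁/V₁ = 1.84×8.314×430/15.9 = 414 kPa.
Isobaric: P stays 414 kPa; V/T = const ⇒ T₂ = 341 K, V₂ = 12.6 L.

12.6 L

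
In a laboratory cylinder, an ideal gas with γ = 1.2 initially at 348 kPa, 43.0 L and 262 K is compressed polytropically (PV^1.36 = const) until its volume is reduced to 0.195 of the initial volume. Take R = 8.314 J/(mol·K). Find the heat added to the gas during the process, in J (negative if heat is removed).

n = P₁V₁/(RT₁) = 348×43.0/(8.314×262) = 6.87 mol.
Polytropic n=1.36: T₂ = T₁(V₁/V₂)^(n−1) = 262×(5.13)^0.36 = 472 K; P₂ = P₁(V₁/V₂)^n = 3210 kPa.
W = (P₁V₁−P₂V₂)/(n−1) = (348×43.0−3210×8.38)/0.36 = -33300 J.
ΔU = nCvΔT = 6.87×41.6×(472−262) = 60000 J.
Q = ΔU + W = 26600 J.

26600 J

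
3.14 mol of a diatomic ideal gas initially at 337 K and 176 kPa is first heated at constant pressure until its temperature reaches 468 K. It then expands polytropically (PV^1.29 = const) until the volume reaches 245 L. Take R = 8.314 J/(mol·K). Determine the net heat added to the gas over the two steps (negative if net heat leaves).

V₁ = nRT₁/P₁ = 3.14×8.314×337/176 = 50.0 L.
Step 1 — Isobaric: P stays 176 kPa; V/T = const ⇒ T₂ = 468 K, V₂ = 69.4 L.
W = PΔV = 176×(69.4−50.0) kPa·L = 3420 J.
ΔU = nCvΔT = 3.14×20.8×(468−337) = 8550 J.
Q = ΔU + W = nCpΔT = 12000 J.
State after step 1: P = 176 kPa, V = 69.4 L, T = 468 K.
Step 2 — Polytropic n=1.29: T₂ = T₁(V₁/V₂)^(n−1) = 468×(0.283)^0.29 = 325 K; P₂ = P₁(V₁/V₂)^n = 34.6 kPa.
W = (P₁V₁−P₂V₂)/(n−1) = (176×69.4−34.6×245)/0.29 = 12900 J.
ΔU = nCvΔT = 3.14×20.8×(325−468) = -9360 J.
Q = ΔU + W = 3550 J.
Net over both steps: W = 16300 J, Q = 15500 J, ΔU = -806 J.

15500 J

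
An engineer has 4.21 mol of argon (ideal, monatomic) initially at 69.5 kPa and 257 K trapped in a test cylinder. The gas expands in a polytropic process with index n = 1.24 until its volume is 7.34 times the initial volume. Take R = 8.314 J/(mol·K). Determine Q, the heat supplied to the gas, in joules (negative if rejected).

9120 J

V₁ = nRT₁/P₁ = 4.21×8.314×257/69.5 = 129 L.
Polytropic n=1.24: T₂ = T₁(V₁/V₂)^(n−1) = 257×(0.136)^0.24 = 159 K; P₂ = P₁(V₁/V₂)^n = 5.87 kPa.
W = (P₁V₁−P₂V₂)/(n−1) = (69.5×129−5.87×950)/0.24 = 14300 J.
ΔU = nCvΔT = 4.21×12.5×(159−257) = -5130 J.
Q = ΔU + W = 9120 J.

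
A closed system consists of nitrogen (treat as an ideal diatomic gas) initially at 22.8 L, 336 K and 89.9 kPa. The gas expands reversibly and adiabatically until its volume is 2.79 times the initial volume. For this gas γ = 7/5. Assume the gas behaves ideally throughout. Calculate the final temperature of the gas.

Adiabatic: TV^(γ−1) = const ⇒ T₂ = 336×(0.358)^0.400 = 223 K; PV^γ = const ⇒ P₂ = 21.4 kPa.

223 K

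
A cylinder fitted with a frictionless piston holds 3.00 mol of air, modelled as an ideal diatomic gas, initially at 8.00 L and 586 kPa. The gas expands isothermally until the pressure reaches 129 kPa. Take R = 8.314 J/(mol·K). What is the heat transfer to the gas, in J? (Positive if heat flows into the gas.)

7100 J

T₁ = P₁V₁/(nR) = 586×8.00/(3.00×8.314) = 188 K.
Isothermal: T stays 188 K; PV = const ⇒ V₂ = 36.3 L, P₂ = 129 kPa.
ΔU = 0 (ideal gas, T constant).
W = nRT ln(V₂/V₁) = 3.00×8.314×188×ln(4.54) = 7100 J.
Q = ΔU + W = 7100 J.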